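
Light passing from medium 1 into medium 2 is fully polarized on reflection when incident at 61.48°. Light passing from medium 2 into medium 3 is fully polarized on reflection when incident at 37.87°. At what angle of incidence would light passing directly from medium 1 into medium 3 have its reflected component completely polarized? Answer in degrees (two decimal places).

θ_B ≈ 55.05°

n₂/n₁ = tan 61.48° = 1.8402 and n₃/n₂ = tan 37.87° = 0.7776.
Multiplying, n₃/n₁ = 1.8402 × 0.7776 = 1.4310, and θ_B(1→3) = arctan 1.4310 = 55.05°.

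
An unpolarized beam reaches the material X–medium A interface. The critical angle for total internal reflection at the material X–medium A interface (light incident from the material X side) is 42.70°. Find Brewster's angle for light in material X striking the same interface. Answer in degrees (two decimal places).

sin θ_c = n₂/n₁, so n₂/n₁ = sin 42.70° = 0.6782.
Brewster: tan θ_B = n₂/n₁ = 0.6782.
θ_B = arctan(0.6782) = 34.14°.

θ_B ≈ 34.14°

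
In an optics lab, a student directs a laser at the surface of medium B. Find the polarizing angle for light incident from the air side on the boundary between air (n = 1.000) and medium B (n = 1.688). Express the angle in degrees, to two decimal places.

θ_B ≈ 59.36°

Brewster's condition: tan θ_B = n₂/n₁ = 1.688/1.000 = 1.6880. Taking the arctangent, θ_B = 59.36°.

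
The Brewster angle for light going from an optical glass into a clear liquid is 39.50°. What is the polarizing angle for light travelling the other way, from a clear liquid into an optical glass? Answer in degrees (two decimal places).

θ_B' ≈ 50.50°

tan θ_B' = n₁/n₂ = 1/tan θ_B, so θ_B' = 90° − θ_B.
θ_B' = 90° − 39.50° = 50.50°.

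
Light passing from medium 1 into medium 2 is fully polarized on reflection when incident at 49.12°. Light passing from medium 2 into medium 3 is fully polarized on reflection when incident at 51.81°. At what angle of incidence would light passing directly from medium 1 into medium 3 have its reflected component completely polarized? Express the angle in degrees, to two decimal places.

Each Brewster angle gives a ratio: n₂/n₁ = tan 49.12° = 1.1552, n₃/n₂ = tan 51.81° = 1.2712.
n₃/n₁ = 1.4686. Then tan θ_B(1→3) = n₃/n₁, so θ_B(1→3) = arctan(1.4686) = 55.75°.

θ_B ≈ 55.75°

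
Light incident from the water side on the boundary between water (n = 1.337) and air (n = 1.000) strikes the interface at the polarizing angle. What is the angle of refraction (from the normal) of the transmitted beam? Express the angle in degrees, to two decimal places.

θ_t ≈ 53.21°

θ_B = arctan(n₂/n₁) = arctan(1.000/1.337) = 36.79°.
The refracted ray is perpendicular to the reflected ray, so θ_t = 90° − θ_B = 53.21°.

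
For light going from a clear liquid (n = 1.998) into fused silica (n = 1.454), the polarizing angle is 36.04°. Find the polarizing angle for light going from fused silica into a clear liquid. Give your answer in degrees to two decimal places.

θ_B' ≈ 53.96°

tan θ_B' = n₁/n₂ = 1/tan θ_B, so θ_B' = 90° − θ_B.
θ_B' = 90° − 36.04° = 53.96°.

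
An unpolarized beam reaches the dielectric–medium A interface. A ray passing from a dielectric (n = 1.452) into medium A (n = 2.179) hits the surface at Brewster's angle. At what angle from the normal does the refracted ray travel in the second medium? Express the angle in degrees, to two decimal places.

θ_t ≈ 33.68°

First find Brewster's angle: tan θ_B = 2.179/1.452 = 1.5007, giving θ_B = 56.32°.
Since θ_B + θ_t = 90° at Brewster incidence, θ_t = 90° − 56.32° = 33.68°.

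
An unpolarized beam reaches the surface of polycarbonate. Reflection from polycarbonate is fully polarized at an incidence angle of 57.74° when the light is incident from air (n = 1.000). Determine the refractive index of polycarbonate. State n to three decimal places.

n ≈ 1.584

Brewster's law: tan θ_B = n₂/n₁ (light incident in air, refracted into polycarbonate).
n₂ = n₁ tan θ_B = 1.000 × tan 57.74° = 1.584.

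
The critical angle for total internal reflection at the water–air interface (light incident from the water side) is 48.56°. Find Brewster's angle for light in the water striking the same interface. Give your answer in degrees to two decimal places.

At the critical angle sin θ_c = n₂/n₁, giving n₂/n₁ = sin 48.56° = 0.7496.
Then tan θ_B = n₂/n₁ = 0.7496, so θ_B = arctan 0.7496 = 36.86°.

θ_B ≈ 36.86°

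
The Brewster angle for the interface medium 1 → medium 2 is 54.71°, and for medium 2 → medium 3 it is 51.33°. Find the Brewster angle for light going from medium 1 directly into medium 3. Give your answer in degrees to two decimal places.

n₂/n₁ = tan 54.71° = 1.4129 and n₃/n₂ = tan 51.33° = 1.2495.
Multiplying, n₃/n₁ = 1.4129 × 1.2495 = 1.7654, and θ_B(1→3) = arctan 1.7654 = 60.47°.

θ_B ≈ 60.47°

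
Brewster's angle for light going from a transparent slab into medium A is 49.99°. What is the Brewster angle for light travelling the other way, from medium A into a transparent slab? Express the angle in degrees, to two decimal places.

θ_B' ≈ 40.01°

Reversing the direction swaps n₁ and n₂, so tan θ_B' = 1/tan θ_B and θ_B' = 90° − θ_B.
Hence θ_B' = 90° − 49.99° = 40.01°.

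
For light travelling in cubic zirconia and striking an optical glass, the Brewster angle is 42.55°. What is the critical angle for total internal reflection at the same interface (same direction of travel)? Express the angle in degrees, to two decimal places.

tan θ_B = n₂/n₁ = tan 42.55° = 0.9179.
Total internal reflection: sin θ_c = n₂/n₁ = 0.9179.
θ_c = arcsin(0.9179) = 66.63°.

θ_c ≈ 66.63°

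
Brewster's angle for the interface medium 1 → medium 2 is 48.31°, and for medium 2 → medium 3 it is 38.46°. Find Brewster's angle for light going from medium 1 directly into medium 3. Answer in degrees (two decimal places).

tan θ_B(1→2) = n₂/n₁ = tan 48.31° = 1.1228.
tan θ_B(2→3) = n₃/n₂ = tan 38.46° = 0.7943.
Multiplying, n₃/n₁ = 1.1228 × 0.7943 = 0.8918, and θ_B(1→3) = arctan 0.8918 = 41.73°.

θ_B ≈ 41.73°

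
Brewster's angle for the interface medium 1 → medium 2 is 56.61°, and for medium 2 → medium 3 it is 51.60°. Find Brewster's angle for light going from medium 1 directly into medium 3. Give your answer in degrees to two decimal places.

θ_B ≈ 62.42°

n₂/n₁ = tan 56.61° = 1.5172 and n₃/n₂ = tan 51.60° = 1.2617.
n₃/n₁ = 1.9142. Then tan θ_B(1→3) = n₃/n₁, so θ_B(1→3) = arctan(1.9142) = 62.42°.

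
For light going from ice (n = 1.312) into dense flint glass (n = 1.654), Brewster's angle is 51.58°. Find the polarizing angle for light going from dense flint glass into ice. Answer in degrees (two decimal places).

Reversing the direction swaps n₁ and n₂, so tan θ_B' = 1/tan θ_B and θ_B' = 90° − θ_B.
Hence θ_B' = 90° − 51.58° = 38.42°.

θ_B' ≈ 38.42°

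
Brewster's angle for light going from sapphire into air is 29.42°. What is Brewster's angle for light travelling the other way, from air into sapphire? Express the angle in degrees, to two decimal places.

tan θ_B' = n₁/n₂ = 1/tan θ_B, so θ_B' = 90° − θ_B.
θ_B' = 90° − 29.42° = 60.58°.

θ_B' ≈ 60.58°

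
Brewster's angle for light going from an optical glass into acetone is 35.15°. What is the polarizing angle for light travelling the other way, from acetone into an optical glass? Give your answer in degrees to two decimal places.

The two Brewster angles are complementary: θ_B' = 90° − θ_B = 90° − 35.15° = 54.85°.

θ_B' ≈ 54.85°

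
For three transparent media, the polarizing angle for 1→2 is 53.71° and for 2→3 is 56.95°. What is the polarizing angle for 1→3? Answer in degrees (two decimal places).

Each Brewster angle gives a ratio: n₂/n₁ = tan 53.71° = 1.3618, n₃/n₂ = tan 56.95° = 1.5369.
Multiplying, n₃/n₁ = 1.3618 × 1.5369 = 2.0930, and θ_B(1→3) = arctan 2.0930 = 64.46°.

θ_B ≈ 64.46°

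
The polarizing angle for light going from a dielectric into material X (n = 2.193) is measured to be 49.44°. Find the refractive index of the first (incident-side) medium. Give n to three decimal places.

At the polarizing angle, tan θ_B = n₂/n₁ with n₁ on the incident side (a dielectric) and n₂ on the transmitted side (material X).
n₁ = n₂ / tan θ_B = 2.193 / tan 49.44° = 1.877.

n ≈ 1.877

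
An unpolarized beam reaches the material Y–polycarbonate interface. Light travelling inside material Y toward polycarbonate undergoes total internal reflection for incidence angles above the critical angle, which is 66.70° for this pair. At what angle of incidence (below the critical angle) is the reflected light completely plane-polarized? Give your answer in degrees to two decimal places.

At the critical angle sin θ_c = n₂/n₁, giving n₂/n₁ = sin 66.70° = 0.9184.
Then tan θ_B = n₂/n₁ = 0.9184, so θ_B = arctan 0.9184 = 42.57°.

θ_B ≈ 42.57°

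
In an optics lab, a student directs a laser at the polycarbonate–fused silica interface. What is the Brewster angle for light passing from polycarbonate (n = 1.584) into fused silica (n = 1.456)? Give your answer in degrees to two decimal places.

θ_B ≈ 42.59°

At Brewster's angle the reflected and refracted rays are perpendicular, which with Snell's law gives tan θ_B = n₂/n₁.
Brewster's condition: tan θ_B = n₂/n₁ = 1.456/1.584 = 0.9192.
θ_B = arctan(0.9192) = 42.59°.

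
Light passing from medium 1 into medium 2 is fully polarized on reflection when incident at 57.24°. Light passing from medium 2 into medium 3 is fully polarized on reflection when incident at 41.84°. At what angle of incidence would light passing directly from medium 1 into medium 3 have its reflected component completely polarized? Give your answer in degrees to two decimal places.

θ_B ≈ 54.30°

tan θ_B(1→2) = n₂/n₁ = tan 57.24° = 1.5541.
tan θ_B(2→3) = n₃/n₂ = tan 41.84° = 0.8954.
Multiplying, n₃/n₁ = 1.5541 × 0.8954 = 1.3915, and θ_B(1→3) = arctan 1.3915 = 54.30°.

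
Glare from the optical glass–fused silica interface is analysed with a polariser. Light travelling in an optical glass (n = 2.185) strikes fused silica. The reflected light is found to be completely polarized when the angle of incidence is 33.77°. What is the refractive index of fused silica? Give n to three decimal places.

n ≈ 1.461

At Brewster's angle, tan θ_B = n₂/n₁ with n₁ on the incident side (an optical glass) and n₂ on the transmitted side (fused silica).
n₂ = n₁ tan θ_B = 2.185 × tan 33.77° = 1.461.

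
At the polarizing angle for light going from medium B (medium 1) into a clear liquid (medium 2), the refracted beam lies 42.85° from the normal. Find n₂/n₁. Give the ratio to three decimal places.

θ_B + θ_t = 90°, so θ_B = 90° − 42.85° = 47.15°.
Then n₂/n₁ = tan θ_B = tan 47.15° = 1.078.

n₂/n₁ ≈ 1.078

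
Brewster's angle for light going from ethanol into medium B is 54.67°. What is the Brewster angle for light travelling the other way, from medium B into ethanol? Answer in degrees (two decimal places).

θ_B' ≈ 35.33°

tan θ_B' = n₁/n₂ = 1/tan θ_B, so θ_B' = 90° − θ_B.
θ_B' = 90° − 54.67° = 35.33°.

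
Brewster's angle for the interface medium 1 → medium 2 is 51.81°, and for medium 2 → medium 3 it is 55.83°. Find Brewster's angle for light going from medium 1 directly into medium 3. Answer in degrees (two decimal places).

n₂/n₁ = tan 51.81° = 1.2712 and n₃/n₂ = tan 55.83° = 1.4731.
So n₃/n₁ = (n₂/n₁)(n₃/n₂) = 1.2712 × 1.4731 = 1.8727.
θ_B(1→3) = arctan(1.8727) = 61.90°.

θ_B ≈ 61.90°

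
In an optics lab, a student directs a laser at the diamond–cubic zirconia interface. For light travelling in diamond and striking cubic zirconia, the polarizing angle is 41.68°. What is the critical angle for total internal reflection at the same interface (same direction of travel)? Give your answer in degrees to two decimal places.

θ_c ≈ 62.92°

n₂/n₁ = tan 41.68° = 0.8903; the critical angle satisfies sin θ_c = n₂/n₁.
θ_c = arcsin(0.8903) = 62.92°.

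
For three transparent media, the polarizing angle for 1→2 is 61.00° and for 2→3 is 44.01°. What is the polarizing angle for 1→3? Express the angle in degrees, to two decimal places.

θ_B ≈ 60.15°

n₂/n₁ = tan 61.00° = 1.8040 and n₃/n₂ = tan 44.01° = 0.9660.
n₃/n₁ = 1.7428. Then tan θ_B(1→3) = n₃/n₁, so θ_B(1→3) = arctan(1.7428) = 60.15°.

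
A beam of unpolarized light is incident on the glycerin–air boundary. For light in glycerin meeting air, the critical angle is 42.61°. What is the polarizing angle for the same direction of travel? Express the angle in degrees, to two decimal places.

sin θ_c = n₂/n₁, so n₂/n₁ = sin 42.61° = 0.6770.
Brewster: tan θ_B = n₂/n₁ = 0.6770.
θ_B = arctan(0.6770) = 34.10°.

θ_B ≈ 34.10°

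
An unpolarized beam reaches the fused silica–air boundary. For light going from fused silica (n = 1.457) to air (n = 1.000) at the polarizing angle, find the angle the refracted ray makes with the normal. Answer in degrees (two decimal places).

θ_t ≈ 55.54°

θ_B = arctan(n₂/n₁) = arctan(1.000/1.457) = 34.46°.
Since θ_B + θ_t = 90° at Brewster incidence, θ_t = 90° − 34.46° = 55.54°.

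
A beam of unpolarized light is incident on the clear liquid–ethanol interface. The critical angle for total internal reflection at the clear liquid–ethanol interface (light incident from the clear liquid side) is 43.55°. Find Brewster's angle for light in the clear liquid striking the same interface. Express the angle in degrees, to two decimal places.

At the critical angle sin θ_c = n₂/n₁, giving n₂/n₁ = sin 43.55° = 0.6890.
Then tan θ_B = n₂/n₁ = 0.6890, so θ_B = arctan 0.6890 = 34.57°.

θ_B ≈ 34.57°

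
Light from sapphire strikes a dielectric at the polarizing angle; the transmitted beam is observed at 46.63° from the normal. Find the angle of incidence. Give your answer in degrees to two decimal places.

θ_B ≈ 43.37°

At Brewster's angle the reflected and refracted rays are perpendicular, so θ_B + θ_t = 90°.
θ_B = 90° − 46.63° = 43.37°.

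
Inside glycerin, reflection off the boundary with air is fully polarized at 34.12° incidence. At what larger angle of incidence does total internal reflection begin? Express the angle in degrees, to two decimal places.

θ_c ≈ 42.65°

n₂/n₁ = tan 34.12° = 0.6776; the critical angle satisfies sin θ_c = n₂/n₁.
θ_c = arcsin(0.6776) = 42.65°.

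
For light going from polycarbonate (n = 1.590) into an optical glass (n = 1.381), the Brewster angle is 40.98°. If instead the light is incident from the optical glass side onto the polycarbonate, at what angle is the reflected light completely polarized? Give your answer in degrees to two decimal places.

θ_B' ≈ 49.02°

Reversing the direction swaps n₁ and n₂, so tan θ_B' = 1/tan θ_B and θ_B' = 90° − θ_B.
Hence θ_B' = 90° − 40.98° = 49.02°.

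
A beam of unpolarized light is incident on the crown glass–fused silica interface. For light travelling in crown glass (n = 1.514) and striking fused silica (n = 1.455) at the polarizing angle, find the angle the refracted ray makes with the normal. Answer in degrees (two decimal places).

θ_t ≈ 46.14°

First find Brewster's angle: tan θ_B = 1.455/1.514 = 0.9610, giving θ_B = 43.86°.
Since θ_B + θ_t = 90° at Brewster incidence, θ_t = 90° − 43.86° = 46.14°.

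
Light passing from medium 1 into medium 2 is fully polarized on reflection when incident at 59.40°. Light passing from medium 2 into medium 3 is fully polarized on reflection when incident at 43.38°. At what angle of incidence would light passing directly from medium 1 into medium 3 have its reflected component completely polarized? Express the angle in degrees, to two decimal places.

θ_B ≈ 57.96°

n₂/n₁ = tan 59.40° = 1.6909 and n₃/n₂ = tan 43.38° = 0.9450.
So n₃/n₁ = (n₂/n₁)(n₃/n₂) = 1.6909 × 0.9450 = 1.5979.
θ_B(1→3) = arctan(1.5979) = 57.96°.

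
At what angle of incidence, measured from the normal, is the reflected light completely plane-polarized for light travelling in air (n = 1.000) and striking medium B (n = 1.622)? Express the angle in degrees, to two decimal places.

θ_B ≈ 58.35°

tan θ_B = n₂/n₁ = 1.622/1.000 = 1.6220. Taking the arctangent, θ_B = 58.35°.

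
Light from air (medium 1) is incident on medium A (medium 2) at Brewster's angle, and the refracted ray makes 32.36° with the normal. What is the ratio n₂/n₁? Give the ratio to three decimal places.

n₂/n₁ ≈ 1.578

θ_B + θ_t = 90°, so θ_B = 90° − 32.36° = 57.64°.
Then n₂/n₁ = tan θ_B = tan 57.64° = 1.578.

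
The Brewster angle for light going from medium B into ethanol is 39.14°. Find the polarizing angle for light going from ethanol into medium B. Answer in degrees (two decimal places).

θ_B' ≈ 50.86°

Reversing the direction swaps n₁ and n₂, so tan θ_B' = 1/tan θ_B and θ_B' = 90° − θ_B.
Hence θ_B' = 90° − 39.14° = 50.86°.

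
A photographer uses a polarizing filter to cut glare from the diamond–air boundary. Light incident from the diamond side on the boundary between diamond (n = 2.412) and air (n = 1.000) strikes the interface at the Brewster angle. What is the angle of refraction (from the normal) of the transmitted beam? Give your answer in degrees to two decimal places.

tan θ_B = n₂/n₁ = 1.000/2.412 = 0.4146, so θ_B = 22.52°.
Since θ_B + θ_t = 90° at Brewster incidence, θ_t = 90° − 22.52° = 67.48°.

θ_t ≈ 67.48°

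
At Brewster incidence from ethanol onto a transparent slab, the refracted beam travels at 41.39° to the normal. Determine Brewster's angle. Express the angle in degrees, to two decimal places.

Since the reflected and refracted rays are at right angles at the polarizing angle, θ_B + θ_t = 90°.
So θ_B = 90° − θ_t = 90° − 41.39° = 48.61°.

θ_B ≈ 48.61°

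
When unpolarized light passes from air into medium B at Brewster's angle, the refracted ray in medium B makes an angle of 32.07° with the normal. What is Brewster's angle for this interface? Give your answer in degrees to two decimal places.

θ_B ≈ 57.93°

Brewster's condition makes the reflected and refracted beams perpendicular: θ_B + θ_t = 90°.
So θ_B = 90° − θ_t = 90° − 32.07° = 57.93°.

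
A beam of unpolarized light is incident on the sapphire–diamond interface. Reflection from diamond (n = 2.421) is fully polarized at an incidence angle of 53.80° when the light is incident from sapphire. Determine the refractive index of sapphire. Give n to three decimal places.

n ≈ 1.772

Full polarization of the reflected beam means tan θ_B = n₂/n₁, where n₁ is the incident medium (sapphire).
n₁ = n₂ / tan θ_B = 2.421 / tan 53.80° = 1.772.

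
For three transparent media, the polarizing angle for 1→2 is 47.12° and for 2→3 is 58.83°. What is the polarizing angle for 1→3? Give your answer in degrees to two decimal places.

n₂/n₁ = tan 47.12° = 1.0769 and n₃/n₂ = tan 58.83° = 1.6531.
n₃/n₁ = 1.7802. Then tan θ_B(1→3) = n₃/n₁, so θ_B(1→3) = arctan(1.7802) = 60.68°.

θ_B ≈ 60.68°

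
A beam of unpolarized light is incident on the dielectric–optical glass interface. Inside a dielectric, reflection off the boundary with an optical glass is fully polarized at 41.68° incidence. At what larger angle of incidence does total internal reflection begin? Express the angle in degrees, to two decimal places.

n₂/n₁ = tan 41.68° = 0.8903; the critical angle satisfies sin θ_c = n₂/n₁.
θ_c = arcsin(0.8903) = 62.92°.

θ_c ≈ 62.92°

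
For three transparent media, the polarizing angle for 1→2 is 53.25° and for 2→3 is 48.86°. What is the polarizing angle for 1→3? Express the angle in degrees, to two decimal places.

tan θ_B(1→2) = n₂/n₁ = tan 53.25° = 1.3392.
tan θ_B(2→3) = n₃/n₂ = tan 48.86° = 1.1447.
So n₃/n₁ = (n₂/n₁)(n₃/n₂) = 1.3392 × 1.1447 = 1.5329.
θ_B(1→3) = arctan(1.5329) = 56.88°.

θ_B ≈ 56.88°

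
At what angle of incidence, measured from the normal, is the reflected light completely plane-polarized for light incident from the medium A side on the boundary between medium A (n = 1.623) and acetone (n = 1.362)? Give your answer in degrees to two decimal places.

θ_B ≈ 40.00°

At Brewster's angle the reflected and refracted rays are perpendicular, which with Snell's law gives tan θ_B = n₂/n₁.
tan θ_B = n₂/n₁ = 1.362/1.623 = 0.8392. Taking the arctangent, θ_B = 40.00°.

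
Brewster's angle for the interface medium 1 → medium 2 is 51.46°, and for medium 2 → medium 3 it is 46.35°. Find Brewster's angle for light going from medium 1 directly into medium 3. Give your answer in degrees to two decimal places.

θ_B ≈ 52.77°

n₂/n₁ = tan 51.46° = 1.2554 and n₃/n₂ = tan 46.35° = 1.0483.
n₃/n₁ = 1.3160. Then tan θ_B(1→3) = n₃/n₁, so θ_B(1→3) = arctan(1.3160) = 52.77°.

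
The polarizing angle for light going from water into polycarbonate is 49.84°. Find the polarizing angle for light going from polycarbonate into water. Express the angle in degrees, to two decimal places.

θ_B' ≈ 40.16°

tan θ_B' = n₁/n₂ = 1/tan θ_B, so θ_B' = 90° − θ_B.
θ_B' = 90° − 49.84° = 40.16°.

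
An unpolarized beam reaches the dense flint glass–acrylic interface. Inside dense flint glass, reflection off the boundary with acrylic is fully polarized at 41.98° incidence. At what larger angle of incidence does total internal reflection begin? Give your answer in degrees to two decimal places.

n₂/n₁ = tan 41.98° = 0.8998; the critical angle satisfies sin θ_c = n₂/n₁.
θ_c = arcsin(0.8998) = 64.13°.

θ_c ≈ 64.13°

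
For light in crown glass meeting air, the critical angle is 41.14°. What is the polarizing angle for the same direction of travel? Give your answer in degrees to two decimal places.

θ_B ≈ 33.34°

n₂/n₁ = sin θ_c = sin 41.14° = 0.6579.
tan θ_B equals the same ratio, so θ_B = arctan(0.6579) = 33.34°.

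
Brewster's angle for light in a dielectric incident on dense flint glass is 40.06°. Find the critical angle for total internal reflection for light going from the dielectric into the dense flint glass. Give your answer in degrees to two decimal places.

From Brewster, n₂/n₁ = tan θ_B = tan 40.06° = 0.8409.
Then sin θ_c = n₂/n₁ = 0.8409, so θ_c = arcsin 0.8409 = 57.23°.

θ_c ≈ 57.23°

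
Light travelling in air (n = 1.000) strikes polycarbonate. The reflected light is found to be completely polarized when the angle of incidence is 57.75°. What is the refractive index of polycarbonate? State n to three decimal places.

n ≈ 1.585

Brewster's law: tan θ_B = n₂/n₁ (light incident in air, refracted into polycarbonate).
n₂ = n₁ tan θ_B = 1.000 × tan 57.75° = 1.585.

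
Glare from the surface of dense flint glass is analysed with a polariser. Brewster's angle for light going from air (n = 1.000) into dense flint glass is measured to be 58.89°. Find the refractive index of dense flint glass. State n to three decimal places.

n ≈ 1.657

Full polarization of the reflected beam means tan θ_B = n₂/n₁, where n₁ is the incident medium (air).
n₂ = n₁ tan θ_B = 1.000 × tan 58.89° = 1.657.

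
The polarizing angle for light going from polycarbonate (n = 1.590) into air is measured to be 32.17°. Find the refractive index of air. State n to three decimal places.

Full polarization of the reflected beam means tan θ_B = n₂/n₁, where n₁ is the incident medium (polycarbonate).
n₂ = n₁ tan θ_B = 1.590 × tan 32.17° = 1.000.

n ≈ 1.000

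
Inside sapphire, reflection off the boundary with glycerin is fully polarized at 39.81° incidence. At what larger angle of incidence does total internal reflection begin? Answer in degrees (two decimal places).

n₂/n₁ = tan 39.81° = 0.8335; the critical angle satisfies sin θ_c = n₂/n₁.
θ_c = arcsin(0.8335) = 56.46°.

θ_c ≈ 56.46°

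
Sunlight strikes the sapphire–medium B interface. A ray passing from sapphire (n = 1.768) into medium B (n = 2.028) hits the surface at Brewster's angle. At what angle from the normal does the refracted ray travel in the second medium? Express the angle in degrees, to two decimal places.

θ_t ≈ 41.08°

tan θ_B = n₂/n₁ = 2.028/1.768 = 1.1471, so θ_B = 48.92°.
At Brewster's angle the reflected and refracted rays are perpendicular, so θ_t = 90° − θ_B = 90° − 48.92° = 41.08°.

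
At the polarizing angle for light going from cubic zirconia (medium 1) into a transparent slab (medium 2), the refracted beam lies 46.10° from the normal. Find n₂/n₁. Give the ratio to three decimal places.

n₂/n₁ ≈ 0.962

At Brewster incidence θ_B = 90° − θ_t = 90° − 46.10° = 43.90°.
Then n₂/n₁ = tan θ_B = tan 43.90° = 0.962.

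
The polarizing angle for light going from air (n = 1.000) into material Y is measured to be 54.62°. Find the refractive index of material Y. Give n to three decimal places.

n ≈ 1.408

At the polarizing angle, tan θ_B = n₂/n₁ with n₁ on the incident side (air) and n₂ on the transmitted side (material Y).
n₂ = n₁ tan θ_B = 1.000 × tan 54.62° = 1.408.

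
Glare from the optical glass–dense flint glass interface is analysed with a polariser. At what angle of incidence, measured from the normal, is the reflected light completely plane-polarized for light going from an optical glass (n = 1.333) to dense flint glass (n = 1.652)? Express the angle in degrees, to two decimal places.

The reflected p-component vanishes when tan θ_B = n₂/n₁.
tan θ_B = n₂/n₁ = 1.652/1.333 = 1.2393.
θ_B = arctan(1.2393) = 51.10°.

θ_B ≈ 51.10°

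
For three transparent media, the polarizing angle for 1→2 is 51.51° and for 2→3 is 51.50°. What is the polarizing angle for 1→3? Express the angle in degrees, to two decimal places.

θ_B ≈ 57.69°

Each Brewster angle gives a ratio: n₂/n₁ = tan 51.51° = 1.2576, n₃/n₂ = tan 51.50° = 1.2572.
So n₃/n₁ = (n₂/n₁)(n₃/n₂) = 1.2576 × 1.2572 = 1.5810.
θ_B(1→3) = arctan(1.5810) = 57.69°.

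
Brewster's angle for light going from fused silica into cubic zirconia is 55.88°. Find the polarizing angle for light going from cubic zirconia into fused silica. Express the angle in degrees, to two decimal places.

θ_B' ≈ 34.12°

tan θ_B' = n₁/n₂ = 1/tan θ_B, so θ_B' = 90° − θ_B.
θ_B' = 90° − 55.88° = 34.12°.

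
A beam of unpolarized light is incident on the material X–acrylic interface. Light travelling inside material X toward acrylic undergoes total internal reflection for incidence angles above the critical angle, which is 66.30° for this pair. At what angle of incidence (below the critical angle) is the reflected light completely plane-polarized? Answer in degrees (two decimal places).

sin θ_c = n₂/n₁, so n₂/n₁ = sin 66.30° = 0.9157.
Brewster: tan θ_B = n₂/n₁ = 0.9157.
θ_B = arctan(0.9157) = 42.48°.

θ_B ≈ 42.48°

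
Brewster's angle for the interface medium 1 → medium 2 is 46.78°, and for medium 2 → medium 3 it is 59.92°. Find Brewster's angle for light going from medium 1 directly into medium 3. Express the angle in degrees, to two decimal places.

θ_B ≈ 61.44°

tan θ_B(1→2) = n₂/n₁ = tan 46.78° = 1.0641.
tan θ_B(2→3) = n₃/n₂ = tan 59.92° = 1.7265.
n₃/n₁ = 1.8372. Then tan θ_B(1→3) = n₃/n₁, so θ_B(1→3) = arctan(1.8372) = 61.44°.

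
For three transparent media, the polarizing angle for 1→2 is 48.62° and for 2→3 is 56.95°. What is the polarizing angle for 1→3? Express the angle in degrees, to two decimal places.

Each Brewster angle gives a ratio: n₂/n₁ = tan 48.62° = 1.1351, n₃/n₂ = tan 56.95° = 1.5369.
n₃/n₁ = 1.7445. Then tan θ_B(1→3) = n₃/n₁, so θ_B(1→3) = arctan(1.7445) = 60.18°.

θ_B ≈ 60.18°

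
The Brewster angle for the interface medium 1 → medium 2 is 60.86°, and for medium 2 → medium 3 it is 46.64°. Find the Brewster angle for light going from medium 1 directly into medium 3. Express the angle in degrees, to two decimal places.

θ_B ≈ 62.23°

n₂/n₁ = tan 60.86° = 1.7937 and n₃/n₂ = tan 46.64° = 1.0590.
Multiplying, n₃/n₁ = 1.7937 × 1.0590 = 1.8994, and θ_B(1→3) = arctan 1.8994 = 62.23°.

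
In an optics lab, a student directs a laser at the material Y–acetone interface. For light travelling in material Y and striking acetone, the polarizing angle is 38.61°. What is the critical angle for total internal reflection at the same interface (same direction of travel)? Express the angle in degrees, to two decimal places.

θ_c ≈ 52.99°

tan θ_B = n₂/n₁ = tan 38.61° = 0.7986.
Total internal reflection: sin θ_c = n₂/n₁ = 0.7986.
θ_c = arcsin(0.7986) = 52.99°.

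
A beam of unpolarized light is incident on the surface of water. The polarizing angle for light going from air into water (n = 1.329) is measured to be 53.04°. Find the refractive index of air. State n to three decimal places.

n ≈ 1.000

At the polarizing angle, tan θ_B = n₂/n₁ with n₁ on the incident side (air) and n₂ on the transmitted side (water).
n₁ = n₂ / tan θ_B = 1.329 / tan 53.04° = 1.000.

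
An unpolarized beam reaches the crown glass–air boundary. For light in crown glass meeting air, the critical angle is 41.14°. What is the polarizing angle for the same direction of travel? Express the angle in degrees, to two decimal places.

sin θ_c = n₂/n₁, so n₂/n₁ = sin 41.14° = 0.6579.
Brewster: tan θ_B = n₂/n₁ = 0.6579.
θ_B = arctan(0.6579) = 33.34°.

θ_B ≈ 33.34°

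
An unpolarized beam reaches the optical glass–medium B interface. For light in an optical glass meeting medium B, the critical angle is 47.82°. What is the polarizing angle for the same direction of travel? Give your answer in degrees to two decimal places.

θ_B ≈ 36.54°

n₂/n₁ = sin θ_c = sin 47.82° = 0.7410.
tan θ_B equals the same ratio, so θ_B = arctan(0.7410) = 36.54°.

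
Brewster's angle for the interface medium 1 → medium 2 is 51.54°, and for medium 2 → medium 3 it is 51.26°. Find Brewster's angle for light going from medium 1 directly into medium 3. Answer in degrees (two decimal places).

θ_B ≈ 57.49°

n₂/n₁ = tan 51.54° = 1.2590 and n₃/n₂ = tan 51.26° = 1.2464.
Multiplying, n₃/n₁ = 1.2590 × 1.2464 = 1.5692, and θ_B(1→3) = arctan 1.5692 = 57.49°.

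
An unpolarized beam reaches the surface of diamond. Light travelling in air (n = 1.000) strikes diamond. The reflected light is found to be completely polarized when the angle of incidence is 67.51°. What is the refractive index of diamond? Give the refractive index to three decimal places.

n ≈ 2.415

Full polarization of the reflected beam means tan θ_B = n₂/n₁, where n₁ is the incident medium (air).
n₂ = n₁ tan θ_B = 1.000 × tan 67.51° = 2.415.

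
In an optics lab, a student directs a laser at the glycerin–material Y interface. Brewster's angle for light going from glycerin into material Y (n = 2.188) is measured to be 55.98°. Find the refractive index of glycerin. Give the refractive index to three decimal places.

n ≈ 1.477

Full polarization of the reflected beam means tan θ_B = n₂/n₁, where n₁ is the incident medium (glycerin).
n₁ = n₂ / tan θ_B = 2.188 / tan 55.98° = 1.477.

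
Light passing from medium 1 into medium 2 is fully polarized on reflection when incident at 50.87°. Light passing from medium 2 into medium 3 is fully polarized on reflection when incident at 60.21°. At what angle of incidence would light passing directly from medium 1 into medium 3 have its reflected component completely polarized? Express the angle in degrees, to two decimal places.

Each Brewster angle gives a ratio: n₂/n₁ = tan 50.87° = 1.2292, n₃/n₂ = tan 60.21° = 1.7468.
Multiplying, n₃/n₁ = 1.2292 × 1.7468 = 2.1471, and θ_B(1→3) = arctan 2.1471 = 65.03°.

θ_B ≈ 65.03°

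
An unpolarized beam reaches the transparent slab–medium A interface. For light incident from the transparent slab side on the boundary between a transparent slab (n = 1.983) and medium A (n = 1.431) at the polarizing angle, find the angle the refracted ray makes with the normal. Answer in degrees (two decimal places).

θ_t ≈ 54.18°

θ_B = arctan(n₂/n₁) = arctan(1.431/1.983) = 35.82°.
Since θ_B + θ_t = 90° at Brewster incidence, θ_t = 90° − 35.82° = 54.18°.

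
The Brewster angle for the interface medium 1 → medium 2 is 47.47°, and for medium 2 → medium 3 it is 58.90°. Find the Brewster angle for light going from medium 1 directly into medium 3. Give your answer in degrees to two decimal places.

n₂/n₁ = tan 47.47° = 1.0902 and n₃/n₂ = tan 58.90° = 1.6577.
Multiplying, n₃/n₁ = 1.0902 × 1.6577 = 1.8072, and θ_B(1→3) = arctan 1.8072 = 61.04°.

θ_B ≈ 61.04°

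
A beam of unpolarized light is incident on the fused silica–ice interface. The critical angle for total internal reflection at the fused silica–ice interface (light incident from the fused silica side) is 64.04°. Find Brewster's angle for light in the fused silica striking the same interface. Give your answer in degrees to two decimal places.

θ_B ≈ 41.96°

sin θ_c = n₂/n₁, so n₂/n₁ = sin 64.04° = 0.8991.
Brewster: tan θ_B = n₂/n₁ = 0.8991.
θ_B = arctan(0.8991) = 41.96°.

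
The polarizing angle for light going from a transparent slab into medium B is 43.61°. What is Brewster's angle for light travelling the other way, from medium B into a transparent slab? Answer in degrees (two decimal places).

tan θ_B' = n₁/n₂ = 1/tan θ_B, so θ_B' = 90° − θ_B.
θ_B' = 90° − 43.61° = 46.39°.

θ_B' ≈ 46.39°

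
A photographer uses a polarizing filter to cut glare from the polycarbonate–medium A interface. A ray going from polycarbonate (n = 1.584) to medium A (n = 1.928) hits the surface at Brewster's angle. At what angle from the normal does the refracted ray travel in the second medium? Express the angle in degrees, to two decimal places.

θ_t ≈ 39.41°

First find Brewster's angle: tan θ_B = 1.928/1.584 = 1.2172, giving θ_B = 50.59°.
The refracted ray is perpendicular to the reflected ray, so θ_t = 90° − θ_B = 39.41°.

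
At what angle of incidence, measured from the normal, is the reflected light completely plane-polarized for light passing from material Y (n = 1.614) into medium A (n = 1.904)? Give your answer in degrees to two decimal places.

θ_B ≈ 49.71°

At Brewster's angle the reflected and refracted rays are perpendicular, which with Snell's law gives tan θ_B = n₂/n₁.
Brewster's condition: tan θ_B = n₂/n₁ = 1.904/1.614 = 1.1797.
θ_B = arctan(1.1797) = 49.71°.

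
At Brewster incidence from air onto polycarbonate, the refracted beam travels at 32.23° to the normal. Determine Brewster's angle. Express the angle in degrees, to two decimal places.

θ_B ≈ 57.77°

Brewster's condition makes the reflected and refracted beams perpendicular: θ_B + θ_t = 90°.
θ_B = 90° − 32.23° = 57.77°.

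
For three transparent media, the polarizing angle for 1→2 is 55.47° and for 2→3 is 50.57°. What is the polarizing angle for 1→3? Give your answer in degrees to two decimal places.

θ_B ≈ 60.50°

tan θ_B(1→2) = n₂/n₁ = tan 55.47° = 1.4534.
tan θ_B(2→3) = n₃/n₂ = tan 50.57° = 1.2161.
Multiplying, n₃/n₁ = 1.4534 × 1.2161 = 1.7675, and θ_B(1→3) = arctan 1.7675 = 60.50°.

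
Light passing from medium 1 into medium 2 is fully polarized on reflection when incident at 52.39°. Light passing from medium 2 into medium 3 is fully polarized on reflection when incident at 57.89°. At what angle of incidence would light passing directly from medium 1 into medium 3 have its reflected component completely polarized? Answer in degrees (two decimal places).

θ_B ≈ 64.20°

Each Brewster angle gives a ratio: n₂/n₁ = tan 52.39° = 1.2981, n₃/n₂ = tan 57.89° = 1.5935.
Multiplying, n₃/n₁ = 1.2981 × 1.5935 = 2.0685, and θ_B(1→3) = arctan 2.0685 = 64.20°.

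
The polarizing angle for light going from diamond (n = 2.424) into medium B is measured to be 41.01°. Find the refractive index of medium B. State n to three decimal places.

Brewster's law: tan θ_B = n₂/n₁ (light incident in diamond, refracted into medium B).
n₂ = n₁ tan θ_B = 2.424 × tan 41.01° = 2.108.

n ≈ 2.108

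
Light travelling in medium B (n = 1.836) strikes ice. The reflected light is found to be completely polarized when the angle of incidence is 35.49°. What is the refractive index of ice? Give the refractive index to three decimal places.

Brewster's law: tan θ_B = n₂/n₁ (light incident in medium B, refracted into ice).
n₂ = n₁ tan θ_B = 1.836 × tan 35.49° = 1.309.

n ≈ 1.309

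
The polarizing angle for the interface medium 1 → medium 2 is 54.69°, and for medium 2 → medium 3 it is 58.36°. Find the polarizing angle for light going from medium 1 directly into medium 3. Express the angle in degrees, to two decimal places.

θ_B ≈ 66.42°

Each Brewster angle gives a ratio: n₂/n₁ = tan 54.69° = 1.4118, n₃/n₂ = tan 58.36° = 1.6229.
So n₃/n₁ = (n₂/n₁)(n₃/n₂) = 1.4118 × 1.6229 = 2.2913.
θ_B(1→3) = arctan(2.2913) = 66.42°.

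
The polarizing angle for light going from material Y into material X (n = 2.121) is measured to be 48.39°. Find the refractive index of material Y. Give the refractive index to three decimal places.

Full polarization of the reflected beam means tan θ_B = n₂/n₁, where n₁ is the incident medium (material Y).
n₁ = n₂ / tan θ_B = 2.121 / tan 48.39° = 1.884.

n ≈ 1.884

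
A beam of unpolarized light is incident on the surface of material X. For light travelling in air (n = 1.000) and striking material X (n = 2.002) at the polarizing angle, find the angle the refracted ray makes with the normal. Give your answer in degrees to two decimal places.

θ_t ≈ 26.54°

First find Brewster's angle: tan θ_B = 2.002/1.000 = 2.0020, giving θ_B = 63.46°.
Since θ_B + θ_t = 90° at Brewster incidence, θ_t = 90° − 63.46° = 26.54°.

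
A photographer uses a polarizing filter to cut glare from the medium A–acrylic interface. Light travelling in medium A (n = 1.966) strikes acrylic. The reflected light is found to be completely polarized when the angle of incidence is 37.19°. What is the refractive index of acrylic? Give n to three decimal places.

Brewster's law: tan θ_B = n₂/n₁ (light incident in medium A, refracted into acrylic).
n₂ = n₁ tan θ_B = 1.966 × tan 37.19° = 1.492.

n ≈ 1.492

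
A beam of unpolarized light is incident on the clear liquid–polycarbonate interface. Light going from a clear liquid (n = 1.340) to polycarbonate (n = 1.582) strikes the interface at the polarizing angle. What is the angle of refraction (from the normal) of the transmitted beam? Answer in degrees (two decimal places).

First find Brewster's angle: tan θ_B = 1.582/1.340 = 1.1806, giving θ_B = 49.73°.
At Brewster's angle the reflected and refracted rays are perpendicular, so θ_t = 90° − θ_B = 90° − 49.73° = 40.27°.

θ_t ≈ 40.27°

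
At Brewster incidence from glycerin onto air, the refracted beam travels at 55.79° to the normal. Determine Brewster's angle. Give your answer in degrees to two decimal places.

Since the reflected and refracted rays are at right angles at the polarizing angle, θ_B + θ_t = 90°.
So θ_B = 90° − θ_t = 90° − 55.79° = 34.21°.

θ_B ≈ 34.21°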